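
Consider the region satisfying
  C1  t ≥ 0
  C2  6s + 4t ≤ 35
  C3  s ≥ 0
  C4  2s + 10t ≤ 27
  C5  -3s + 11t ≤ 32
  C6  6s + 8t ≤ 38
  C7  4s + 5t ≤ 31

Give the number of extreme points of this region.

5

Of the 21 pairwise boundary intersections, those satisfying every inequality are:
  (35/6, 0)
  (0, 0)
  (16/3, 3/4)
  (0, 27/10)
  (41/11, 43/22)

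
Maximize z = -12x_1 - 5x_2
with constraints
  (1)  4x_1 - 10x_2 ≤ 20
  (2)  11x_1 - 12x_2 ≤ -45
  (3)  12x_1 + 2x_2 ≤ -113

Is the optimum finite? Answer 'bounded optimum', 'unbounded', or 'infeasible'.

unbounded

From the feasible point (-345/31, -200/31), moving in the direction (-10, -4) keeps every constraint satisfied while z increases without bound.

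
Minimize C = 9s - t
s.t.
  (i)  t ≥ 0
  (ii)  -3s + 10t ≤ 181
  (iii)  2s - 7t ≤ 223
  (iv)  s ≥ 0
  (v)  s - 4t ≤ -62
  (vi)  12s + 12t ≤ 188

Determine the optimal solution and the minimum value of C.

s = 0, t = 47/3, minimum C = -47/3

Feasible corners and C = 9s - t:
  (0, 31/2) → C = -31/2
  (0, 47/3) → C = -47/3
  (2/15, 233/15) → C = -43/3

The binding constraints are s = 0 and 12s + 12t = 188.
Solving simultaneously gives s = 0, t = 47/3.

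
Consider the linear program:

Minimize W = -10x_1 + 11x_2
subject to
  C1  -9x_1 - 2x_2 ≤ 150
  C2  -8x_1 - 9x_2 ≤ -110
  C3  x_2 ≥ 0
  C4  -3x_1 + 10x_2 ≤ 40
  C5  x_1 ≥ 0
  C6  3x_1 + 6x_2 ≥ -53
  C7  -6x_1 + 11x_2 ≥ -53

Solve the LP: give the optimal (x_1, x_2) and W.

x_1 = 970/27, x_2 = 133/9, minimum W = -5311/27

Feasible corners and W = -10x_1 + 11x_2:
  (740/107, 650/107) → W = -250/107
  (1687/142, 118/71) → W = -7137/71
  (970/27, 133/9) → W = -5311/27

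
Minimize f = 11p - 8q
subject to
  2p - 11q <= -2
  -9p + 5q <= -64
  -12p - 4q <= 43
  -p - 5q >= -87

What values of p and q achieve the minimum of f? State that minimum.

Extreme points and f = 11p - 8q:
  (714/89, 146/89) → f = 6686/89
  (947/21, 176/21) → f = 429
  (151/10, 719/50) → f = 2553/50

At the optimal vertex, -9p + 5q = -64 and -p - 5q = -87.
Solving simultaneously gives p = 151/10, q = 719/50.

p = 151/10, q = 719/50, minimum f = 2553/50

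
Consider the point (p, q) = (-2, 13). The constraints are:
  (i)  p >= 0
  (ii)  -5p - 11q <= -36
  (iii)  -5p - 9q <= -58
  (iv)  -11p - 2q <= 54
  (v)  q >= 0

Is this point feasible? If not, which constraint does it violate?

Constraint (i): p = -2, which is not ≥ 0. All other constraints are satisfied.

not feasible — violates (i)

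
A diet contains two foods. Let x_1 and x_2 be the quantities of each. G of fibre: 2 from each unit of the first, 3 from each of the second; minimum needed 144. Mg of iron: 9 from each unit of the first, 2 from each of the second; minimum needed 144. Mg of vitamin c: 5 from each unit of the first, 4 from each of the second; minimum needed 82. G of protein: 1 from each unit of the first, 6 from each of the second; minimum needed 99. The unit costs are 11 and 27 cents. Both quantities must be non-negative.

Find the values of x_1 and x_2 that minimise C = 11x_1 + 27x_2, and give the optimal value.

Corner points and C = 11x_1 + 27x_2:
  (0, 72) → C = 1944
  (99, 0) → C = 1089
  (144/23, 1008/23) → C = 28800/23
  (63, 6) → C = 855
The feasible region is unbounded (it extends along (0, 1), (1, 0)), but C strictly increases along every unbounded feasible direction, so there is no improving ray and the minimum is attained at a vertex.

The binding constraints are 2x_1 + 3x_2 = 144 and x_1 + 6x_2 = 99.
Solving simultaneously gives x_1 = 63, x_2 = 6.

x_1 = 63, x_2 = 6, minimum C = 855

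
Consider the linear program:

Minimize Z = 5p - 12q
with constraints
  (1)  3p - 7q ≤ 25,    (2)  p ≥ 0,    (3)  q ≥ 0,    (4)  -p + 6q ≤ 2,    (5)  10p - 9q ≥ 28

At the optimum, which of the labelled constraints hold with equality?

Corner points and Z = 5p - 12q:
  (25/3, 0) → Z = 125/3
  (164/11, 31/11) → Z = 448/11
  (14/5, 0) → Z = 14
  (62/17, 16/17) → Z = 118/17

The minimum is at (62/17, 16/17). Substituting into each constraint, equality holds for (4) and (5); the remaining constraints have slack.

(4) and (5)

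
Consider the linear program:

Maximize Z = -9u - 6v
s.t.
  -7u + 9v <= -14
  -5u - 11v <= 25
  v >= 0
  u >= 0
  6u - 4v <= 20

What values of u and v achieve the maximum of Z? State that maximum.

Feasible corners and Z = -9u - 6v:
  (2, 0) → Z = -18
  (62/13, 28/13) → Z = -726/13
  (10/3, 0) → Z = -30

u = 2, v = 0, maximum Z = -18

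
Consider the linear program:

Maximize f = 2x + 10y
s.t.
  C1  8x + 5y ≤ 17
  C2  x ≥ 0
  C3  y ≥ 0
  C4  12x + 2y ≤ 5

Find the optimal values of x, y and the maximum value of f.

x = 0, y = 5/2, maximum f = 25

Vertices and f = 2x + 10y:
  (0, 0) → f = 0
  (0, 5/2) → f = 25
  (5/12, 0) → f = 5/6

The binding constraints are x = 0 and 12x + 2y = 5.
Solving simultaneously gives x = 0, y = 5/2.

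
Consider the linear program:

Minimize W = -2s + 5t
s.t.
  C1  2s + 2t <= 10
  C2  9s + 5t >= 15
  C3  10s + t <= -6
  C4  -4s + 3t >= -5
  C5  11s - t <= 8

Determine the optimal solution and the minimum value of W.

s = -45/41, t = 204/41, minimum W = 1110/41

Feasible corners and W = -2s + 5t:
  (-5/2, 15/2) → W = 85/2
  (-11/9, 56/9) → W = 302/9
  (-45/41, 204/41) → W = 1110/41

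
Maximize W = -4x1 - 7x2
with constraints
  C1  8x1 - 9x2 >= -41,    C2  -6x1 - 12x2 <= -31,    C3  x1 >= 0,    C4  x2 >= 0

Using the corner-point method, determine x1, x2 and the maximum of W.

The feasible region is unbounded (it extends along (9, 8), (1, 0)), but W strictly decreases along every unbounded feasible direction, so there is no improving ray and the maximum is attained at a vertex.

The optimum lies where -6x1 - 12x2 = -31 and x1 = 0.
Solving simultaneously gives x1 = 0, x2 = 31/12.

x1 = 0, x2 = 31/12, maximum W = -217/12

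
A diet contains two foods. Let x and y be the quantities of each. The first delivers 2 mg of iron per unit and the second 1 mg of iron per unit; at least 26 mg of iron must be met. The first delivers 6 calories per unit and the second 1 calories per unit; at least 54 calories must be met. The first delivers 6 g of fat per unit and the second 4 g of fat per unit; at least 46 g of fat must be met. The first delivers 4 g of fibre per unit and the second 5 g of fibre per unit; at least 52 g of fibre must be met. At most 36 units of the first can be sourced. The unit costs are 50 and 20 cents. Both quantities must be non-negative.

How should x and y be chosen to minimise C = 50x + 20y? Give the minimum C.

x = 7, y = 12, minimum C = 590

Corner points and C = 50x + 20y:
  (0, 54) → C = 1080
  (13, 0) → C = 650
  (36, 0) → C = 1800
  (7, 12) → C = 590
The feasible region is unbounded (it extends along (0, 1)), but C strictly increases along every unbounded feasible direction, so there is no improving ray and the minimum is attained at a vertex.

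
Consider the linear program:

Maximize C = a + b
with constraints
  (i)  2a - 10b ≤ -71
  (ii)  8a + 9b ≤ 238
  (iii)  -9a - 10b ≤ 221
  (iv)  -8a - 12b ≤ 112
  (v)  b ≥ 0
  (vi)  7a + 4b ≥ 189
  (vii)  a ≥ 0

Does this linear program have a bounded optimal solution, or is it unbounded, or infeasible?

The boundaries 2a - 10b = -71 and 8a + 9b = 238 meet at (1741/98, 522/49), but that point violates 7a + 4b ≥ 189. Every candidate vertex is excluded by some other constraint, so the feasible region is empty.

infeasible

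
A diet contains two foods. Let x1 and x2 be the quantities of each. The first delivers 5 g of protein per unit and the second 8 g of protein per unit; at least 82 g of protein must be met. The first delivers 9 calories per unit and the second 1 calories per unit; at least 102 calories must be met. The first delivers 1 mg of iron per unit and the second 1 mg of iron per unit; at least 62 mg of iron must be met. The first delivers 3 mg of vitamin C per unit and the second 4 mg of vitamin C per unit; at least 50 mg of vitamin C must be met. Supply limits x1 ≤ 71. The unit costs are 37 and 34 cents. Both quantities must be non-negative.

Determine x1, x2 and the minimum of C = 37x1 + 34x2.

x1 = 5, x2 = 57, minimum C = 2123

Feasible corners and C = 37x1 + 34x2:
  (0, 102) → C = 3468
  (62, 0) → C = 2294
  (71, 0) → C = 2627
  (5, 57) → C = 2123
The feasible region is unbounded (it extends along (0, 1)), but C strictly increases along every unbounded feasible direction, so there is no improving ray and the minimum is attained at a vertex.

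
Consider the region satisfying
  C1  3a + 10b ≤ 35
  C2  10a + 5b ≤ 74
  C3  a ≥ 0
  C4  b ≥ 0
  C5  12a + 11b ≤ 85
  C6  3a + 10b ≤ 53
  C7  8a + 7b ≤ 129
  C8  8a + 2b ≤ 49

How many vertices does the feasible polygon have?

Intersecting each pair of boundary lines and keeping only the points that satisfy every inequality leaves:
  (0, 7/2)
  (155/29, 55/29)
  (0, 0)
  (49/8, 0)
  (369/64, 23/16)

5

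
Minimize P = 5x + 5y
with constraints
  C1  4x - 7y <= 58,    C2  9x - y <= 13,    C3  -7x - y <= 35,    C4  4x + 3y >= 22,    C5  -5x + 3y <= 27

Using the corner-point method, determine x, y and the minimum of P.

x = 61/31, y = 146/31, minimum P = 1035/31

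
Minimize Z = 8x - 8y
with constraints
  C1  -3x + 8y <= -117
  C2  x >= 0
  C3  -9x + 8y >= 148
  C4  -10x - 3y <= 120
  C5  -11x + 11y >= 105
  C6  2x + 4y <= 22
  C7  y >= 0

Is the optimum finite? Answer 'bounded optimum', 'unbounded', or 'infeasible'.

The boundaries 2x + 4y = 22 and y = 0 meet at (11, 0), but that point violates -3x + 8y ≤ -117. Every candidate vertex is excluded by some other constraint, so the feasible region is empty.

infeasible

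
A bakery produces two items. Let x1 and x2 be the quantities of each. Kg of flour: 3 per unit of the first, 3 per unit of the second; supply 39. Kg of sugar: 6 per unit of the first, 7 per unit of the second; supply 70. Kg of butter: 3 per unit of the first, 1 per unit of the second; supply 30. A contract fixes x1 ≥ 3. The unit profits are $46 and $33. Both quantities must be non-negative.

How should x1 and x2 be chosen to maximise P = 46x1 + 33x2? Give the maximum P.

x1 = 28/3, x2 = 2, maximum P = 1486/3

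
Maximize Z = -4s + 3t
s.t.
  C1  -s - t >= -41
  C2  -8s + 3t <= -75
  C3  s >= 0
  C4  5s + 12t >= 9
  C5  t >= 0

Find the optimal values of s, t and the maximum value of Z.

s = 18, t = 23, maximum Z = -3

Corner points and Z = -4s + 3t:
  (18, 23) → Z = -3
  (41, 0) → Z = -164
  (75/8, 0) → Z = -75/2

At the optimal vertex, -s - t = -41 and -8s + 3t = -75.
Solving simultaneously gives s = 18, t = 23.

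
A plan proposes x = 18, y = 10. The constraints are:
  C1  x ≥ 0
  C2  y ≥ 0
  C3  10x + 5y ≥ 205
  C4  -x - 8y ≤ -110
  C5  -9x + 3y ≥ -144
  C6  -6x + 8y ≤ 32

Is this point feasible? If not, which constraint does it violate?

not feasible — violates C4

Constraint C4: -x - 8y = -98, which is not ≤ -110. All other constraints are satisfied.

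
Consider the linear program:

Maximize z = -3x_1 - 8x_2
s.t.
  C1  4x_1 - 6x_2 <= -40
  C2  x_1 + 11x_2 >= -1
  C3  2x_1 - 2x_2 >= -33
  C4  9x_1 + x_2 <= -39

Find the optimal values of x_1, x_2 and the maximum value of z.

x_1 = -365/24, x_2 = 31/24, maximum z = 847/24

The binding constraints are x_1 + 11x_2 = -1 and 2x_1 - 2x_2 = -33.
Solving simultaneously gives x_1 = -365/24, x_2 = 31/24.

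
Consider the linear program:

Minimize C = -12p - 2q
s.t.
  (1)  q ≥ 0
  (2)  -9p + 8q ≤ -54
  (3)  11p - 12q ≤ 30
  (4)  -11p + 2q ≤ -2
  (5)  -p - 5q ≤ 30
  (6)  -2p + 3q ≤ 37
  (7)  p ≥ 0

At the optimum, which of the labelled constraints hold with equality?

Feasible corners and C = -12p - 2q:
  (102/5, 81/5) → C = -1386/5
  (458/11, 441/11) → C = -6378/11
  (178/3, 467/9) → C = -7342/9

The minimum is at (178/3, 467/9). Substituting into each constraint, equality holds for (3) and (6); the remaining constraints have slack.

(3) and (6)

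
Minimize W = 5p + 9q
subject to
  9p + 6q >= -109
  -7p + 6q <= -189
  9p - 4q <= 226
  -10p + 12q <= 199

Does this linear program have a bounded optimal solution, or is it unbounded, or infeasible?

bounded optimum

Corner points and W = 5p + 9q:
  (5, -77/3) → W = -206
  (92/9, -67/2) → W = -4507/18
  (300/13, -119/26) → W = 1929/26
The feasible region has finitely many vertices and no improving ray; the minimum is -4507/18 at (92/9, -67/2).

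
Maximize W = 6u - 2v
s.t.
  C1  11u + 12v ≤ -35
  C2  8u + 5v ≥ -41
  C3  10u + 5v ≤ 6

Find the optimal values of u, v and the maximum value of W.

Corner points and W = 6u - 2v:
  (-317/41, 171/41) → W = -2244/41
  (19/5, -32/5) → W = 178/5
  (47/2, -229/5) → W = 1163/5

u = 47/2, v = -229/5, maximum W = 1163/5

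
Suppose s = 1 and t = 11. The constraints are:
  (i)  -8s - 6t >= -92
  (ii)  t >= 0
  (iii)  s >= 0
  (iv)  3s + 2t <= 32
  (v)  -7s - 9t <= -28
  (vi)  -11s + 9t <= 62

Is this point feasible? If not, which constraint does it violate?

not feasible — violates (vi)

Constraint (vi): -11s + 9t = 88, which is not ≤ 62. All other constraints are satisfied.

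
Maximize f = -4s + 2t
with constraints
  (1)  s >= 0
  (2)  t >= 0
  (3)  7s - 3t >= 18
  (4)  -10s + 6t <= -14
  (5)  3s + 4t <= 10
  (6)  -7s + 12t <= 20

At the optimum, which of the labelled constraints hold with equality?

(3) and (5)

Feasible corners and f = -4s + 2t:
  (18/7, 0) → f = -72/7
  (10/3, 0) → f = -40/3
  (102/37, 16/37) → f = -376/37

The maximum is at (102/37, 16/37). Substituting into each constraint, equality holds for (3) and (5); the remaining constraints have slack.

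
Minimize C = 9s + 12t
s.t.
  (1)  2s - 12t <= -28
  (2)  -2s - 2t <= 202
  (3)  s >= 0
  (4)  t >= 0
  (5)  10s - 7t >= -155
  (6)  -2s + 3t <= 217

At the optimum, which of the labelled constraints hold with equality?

Vertices and C = 9s + 12t:
  (0, 7/3) → C = 28
  (0, 155/7) → C = 1860/7
  (527/8, 465/4) → C = 15903/8
The feasible region is unbounded (it extends along (6, 1), (3, 2)), but C strictly increases along every unbounded feasible direction, so there is no improving ray and the minimum is attained at a vertex.

The minimum is at (0, 7/3). Substituting into each constraint, equality holds for (1) and (3); the remaining constraints have slack.

(1) and (3)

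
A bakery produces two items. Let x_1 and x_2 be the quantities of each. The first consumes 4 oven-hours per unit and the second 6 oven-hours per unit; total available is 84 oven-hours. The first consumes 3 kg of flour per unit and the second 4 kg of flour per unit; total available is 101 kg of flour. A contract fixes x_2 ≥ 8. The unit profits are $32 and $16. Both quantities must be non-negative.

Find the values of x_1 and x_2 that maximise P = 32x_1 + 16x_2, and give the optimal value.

x_1 = 9, x_2 = 8, maximum P = 416

Vertices and P = 32x_1 + 16x_2:
  (0, 14) → P = 224
  (0, 8) → P = 128
  (9, 8) → P = 416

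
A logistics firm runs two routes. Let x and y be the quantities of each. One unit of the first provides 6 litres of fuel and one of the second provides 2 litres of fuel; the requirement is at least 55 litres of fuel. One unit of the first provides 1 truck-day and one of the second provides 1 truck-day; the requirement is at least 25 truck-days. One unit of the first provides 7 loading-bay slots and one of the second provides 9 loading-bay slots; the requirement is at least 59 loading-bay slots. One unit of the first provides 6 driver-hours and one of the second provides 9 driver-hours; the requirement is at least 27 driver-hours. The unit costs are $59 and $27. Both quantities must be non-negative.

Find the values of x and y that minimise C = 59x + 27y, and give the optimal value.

Extreme points and C = 59x + 27y:
  (0, 55/2) → C = 1485/2
  (25, 0) → C = 1475
  (5/4, 95/4) → C = 715
The feasible region is unbounded (it extends along (0, 1), (1, 0)), but C strictly increases along every unbounded feasible direction, so there is no improving ray and the minimum is attained at a vertex.

The optimum lies where 6x + 2y = 55 and x + y = 25.
Solving simultaneously gives x = 5/4, y = 95/4.

x = 5/4, y = 95/4, minimum C = 715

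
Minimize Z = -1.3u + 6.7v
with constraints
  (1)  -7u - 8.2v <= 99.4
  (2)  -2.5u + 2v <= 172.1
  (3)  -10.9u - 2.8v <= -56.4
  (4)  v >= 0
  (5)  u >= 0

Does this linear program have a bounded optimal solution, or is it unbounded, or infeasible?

From the feasible point (0, 86.05), moving in the direction (1, 0) keeps every constraint satisfied while Z decreases without bound.

unbounded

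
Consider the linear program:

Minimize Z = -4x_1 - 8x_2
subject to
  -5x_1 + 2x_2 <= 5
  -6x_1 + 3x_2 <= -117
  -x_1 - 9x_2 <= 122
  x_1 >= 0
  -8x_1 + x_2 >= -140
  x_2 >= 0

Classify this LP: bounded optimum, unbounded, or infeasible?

The boundaries -5x_1 + 2x_2 = 5 and x_1 = 0 meet at (0, 5/2), but that point violates -6x_1 + 3x_2 ≤ -117. Every candidate vertex is excluded by some other constraint, so the feasible region is empty.

infeasible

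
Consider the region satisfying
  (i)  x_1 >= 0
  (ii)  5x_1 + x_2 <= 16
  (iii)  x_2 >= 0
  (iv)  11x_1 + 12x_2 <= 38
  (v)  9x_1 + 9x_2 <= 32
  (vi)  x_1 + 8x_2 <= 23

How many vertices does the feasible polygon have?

Intersecting each pair of boundary lines and keeping only the points that satisfy every inequality leaves:
  (0, 0)
  (0, 23/8)
  (16/5, 0)
  (22/7, 2/7)
  (7/19, 215/76)

5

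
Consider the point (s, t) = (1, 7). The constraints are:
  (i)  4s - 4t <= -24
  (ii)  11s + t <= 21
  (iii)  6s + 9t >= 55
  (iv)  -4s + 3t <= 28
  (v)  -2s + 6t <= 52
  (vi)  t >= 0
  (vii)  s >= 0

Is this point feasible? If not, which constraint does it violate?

feasible

(i): -24 ≤ -24 ✓
(ii): 18 ≤ 21 ✓
(iii): 69 ≥ 55 ✓
(iv): 17 ≤ 28 ✓
(v): 40 ≤ 52 ✓
(vi): 7 ≥ 0 ✓
(vii): 1 ≥ 0 ✓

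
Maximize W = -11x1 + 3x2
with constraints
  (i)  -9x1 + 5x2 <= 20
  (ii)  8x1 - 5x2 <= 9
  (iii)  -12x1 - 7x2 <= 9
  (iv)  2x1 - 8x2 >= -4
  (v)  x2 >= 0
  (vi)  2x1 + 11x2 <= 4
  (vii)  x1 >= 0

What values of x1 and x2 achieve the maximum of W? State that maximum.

Vertices and W = -11x1 + 3x2:
  (9/8, 0) → W = -99/8
  (17/14, 1/7) → W = -181/14
  (0, 0) → W = 0
  (0, 4/11) → W = 12/11

x1 = 0, x2 = 4/11, maximum W = 12/11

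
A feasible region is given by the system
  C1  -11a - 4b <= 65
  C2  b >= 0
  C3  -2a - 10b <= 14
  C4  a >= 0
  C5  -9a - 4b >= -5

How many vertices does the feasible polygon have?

3

Pairwise boundary intersections that survive every other constraint:
  (0, 0)
  (5/9, 0)
  (0, 5/4)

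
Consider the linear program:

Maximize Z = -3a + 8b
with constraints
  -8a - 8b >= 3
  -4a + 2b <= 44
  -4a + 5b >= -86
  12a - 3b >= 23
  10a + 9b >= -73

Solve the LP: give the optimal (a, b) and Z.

Feasible corners and Z = -3a + 8b:
  (673/72, -175/18) → Z = -7619/72
  (35/24, -11/6) → Z = -457/24
  (409/86, -576/43) → Z = -10443/86
  (-2/23, -553/69) → Z = -4406/69

At the optimal vertex, -8a - 8b = 3 and 12a - 3b = 23.
Solving simultaneously gives a = 35/24, b = -11/6.

a = 35/24, b = -11/6, maximum Z = -457/24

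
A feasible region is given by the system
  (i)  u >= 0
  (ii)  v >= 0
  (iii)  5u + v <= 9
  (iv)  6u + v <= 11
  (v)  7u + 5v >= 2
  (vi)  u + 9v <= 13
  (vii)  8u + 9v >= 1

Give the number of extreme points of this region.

The feasible vertices (each the meet of two boundaries and inside every other half-plane) are:
  (0, 2/5)
  (0, 13/9)
  (9/5, 0)
  (2/7, 0)
  (17/11, 14/11)

5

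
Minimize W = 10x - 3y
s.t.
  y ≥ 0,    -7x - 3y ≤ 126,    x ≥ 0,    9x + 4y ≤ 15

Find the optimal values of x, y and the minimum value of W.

x = 0, y = 15/4, minimum W = -45/4

Corner points and W = 10x - 3y:
  (0, 0) → W = 0
  (5/3, 0) → W = 50/3
  (0, 15/4) → W = -45/4

The optimum lies where x = 0 and 9x + 4y = 15.
Solving simultaneously gives x = 0, y = 15/4.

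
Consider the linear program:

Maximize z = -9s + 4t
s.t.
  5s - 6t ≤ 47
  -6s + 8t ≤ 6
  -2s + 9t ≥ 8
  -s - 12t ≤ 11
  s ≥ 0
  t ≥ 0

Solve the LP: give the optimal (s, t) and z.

s = 5/19, t = 18/19, maximum z = 27/19

Corner points and z = -9s + 4t:
  (103, 78) → z = -615
  (157/11, 134/33) → z = -3703/33
  (5/19, 18/19) → z = 27/19

At the optimal vertex, -6s + 8t = 6 and -2s + 9t = 8.
Solving simultaneously gives s = 5/19, t = 18/19.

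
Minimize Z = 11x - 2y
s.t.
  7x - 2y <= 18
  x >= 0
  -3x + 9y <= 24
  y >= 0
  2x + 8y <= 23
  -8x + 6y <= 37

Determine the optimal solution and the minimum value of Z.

x = 0, y = 8/3, minimum Z = -16/3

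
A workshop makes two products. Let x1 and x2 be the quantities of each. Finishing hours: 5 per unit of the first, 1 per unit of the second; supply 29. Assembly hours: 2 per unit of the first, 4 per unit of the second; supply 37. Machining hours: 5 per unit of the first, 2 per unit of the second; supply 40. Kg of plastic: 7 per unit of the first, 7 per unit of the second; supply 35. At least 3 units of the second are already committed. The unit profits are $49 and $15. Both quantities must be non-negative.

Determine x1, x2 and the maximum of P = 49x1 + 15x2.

Feasible corners and P = 49x1 + 15x2:
  (0, 5) → P = 75
  (0, 3) → P = 45
  (2, 3) → P = 143

The binding constraints are 7x1 + 7x2 = 35 and x2 = 3.
Solving simultaneously gives x1 = 2, x2 = 3.

x1 = 2, x2 = 3, maximum P = 143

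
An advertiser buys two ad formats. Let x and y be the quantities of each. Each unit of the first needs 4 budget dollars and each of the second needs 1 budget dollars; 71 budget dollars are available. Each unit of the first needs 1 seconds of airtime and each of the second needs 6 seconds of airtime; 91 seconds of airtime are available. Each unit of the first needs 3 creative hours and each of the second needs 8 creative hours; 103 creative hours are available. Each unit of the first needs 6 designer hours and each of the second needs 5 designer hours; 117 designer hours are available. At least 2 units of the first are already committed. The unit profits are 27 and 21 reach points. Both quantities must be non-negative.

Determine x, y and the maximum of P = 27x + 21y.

x = 17, y = 3, maximum P = 522

Vertices and P = 27x + 21y:
  (71/4, 0) → P = 1917/4
  (2, 0) → P = 54
  (17, 3) → P = 522
  (421/33, 89/11) → P = 5658/11
  (2, 97/8) → P = 2469/8

The binding constraints are 4x + y = 71 and 6x + 5y = 117.
Solving simultaneously gives x = 17, y = 3.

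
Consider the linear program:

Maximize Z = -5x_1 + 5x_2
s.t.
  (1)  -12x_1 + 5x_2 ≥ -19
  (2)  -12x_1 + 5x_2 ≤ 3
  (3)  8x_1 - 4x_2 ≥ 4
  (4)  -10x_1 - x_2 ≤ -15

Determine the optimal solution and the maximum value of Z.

Extreme points and Z = -5x_1 + 5x_2:
  (7, 13) → Z = 30
  (47/31, -5/31) → Z = -260/31
  (4/3, 5/3) → Z = 5/3

The optimum lies where -12x_1 + 5x_2 = -19 and 8x_1 - 4x_2 = 4.
Solving simultaneously gives x_1 = 7, x_2 = 13.

x_1 = 7, x_2 = 13, maximum Z = 30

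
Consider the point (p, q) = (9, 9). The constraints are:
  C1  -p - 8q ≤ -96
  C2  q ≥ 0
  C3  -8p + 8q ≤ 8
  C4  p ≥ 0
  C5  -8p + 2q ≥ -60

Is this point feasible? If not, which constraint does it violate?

not feasible — violates C1

Constraint C1: -p - 8q = -81, which is not ≤ -96. All other constraints are satisfied.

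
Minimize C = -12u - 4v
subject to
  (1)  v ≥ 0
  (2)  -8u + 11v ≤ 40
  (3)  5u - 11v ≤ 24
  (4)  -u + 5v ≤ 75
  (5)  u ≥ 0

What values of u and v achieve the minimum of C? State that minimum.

u = 135/2, v = 57/2, minimum C = -924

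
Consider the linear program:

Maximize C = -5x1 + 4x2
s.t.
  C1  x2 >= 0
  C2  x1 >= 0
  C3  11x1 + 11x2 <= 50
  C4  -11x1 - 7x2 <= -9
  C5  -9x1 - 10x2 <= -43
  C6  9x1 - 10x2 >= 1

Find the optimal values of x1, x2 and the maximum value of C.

Feasible corners and C = -5x1 + 4x2:
  (27/11, 23/11) → C = -43/11
  (511/209, 439/209) → C = -799/209
  (22/9, 21/10) → C = -172/45

The binding constraints are -9x1 - 10x2 = -43 and 9x1 - 10x2 = 1.
Solving simultaneously gives x1 = 22/9, x2 = 21/10.

x1 = 22/9, x2 = 21/10, maximum C = -172/45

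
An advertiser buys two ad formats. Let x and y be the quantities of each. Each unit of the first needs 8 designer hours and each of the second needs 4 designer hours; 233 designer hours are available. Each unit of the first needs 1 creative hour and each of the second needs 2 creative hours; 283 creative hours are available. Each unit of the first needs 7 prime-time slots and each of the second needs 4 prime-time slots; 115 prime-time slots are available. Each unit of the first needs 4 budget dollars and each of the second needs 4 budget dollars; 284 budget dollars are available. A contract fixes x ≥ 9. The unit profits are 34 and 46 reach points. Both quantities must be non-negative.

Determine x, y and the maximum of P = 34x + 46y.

x = 9, y = 13, maximum P = 904

Extreme points and P = 34x + 46y:
  (115/7, 0) → P = 3910/7
  (9, 0) → P = 306
  (9, 13) → P = 904

The optimum lies where 7x + 4y = 115 and x = 9.
Solving simultaneously gives x = 9, y = 13.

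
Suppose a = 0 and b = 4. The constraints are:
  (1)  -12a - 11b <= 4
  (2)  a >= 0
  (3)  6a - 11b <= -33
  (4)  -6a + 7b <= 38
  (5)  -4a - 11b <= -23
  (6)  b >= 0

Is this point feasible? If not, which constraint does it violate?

feasible

(1): -44 ≤ 4 ✓
(2): 0 ≥ 0 ✓
(3): -44 ≤ -33 ✓
(4): 28 ≤ 38 ✓
(5): -44 ≤ -23 ✓
(6): 4 ≥ 0 ✓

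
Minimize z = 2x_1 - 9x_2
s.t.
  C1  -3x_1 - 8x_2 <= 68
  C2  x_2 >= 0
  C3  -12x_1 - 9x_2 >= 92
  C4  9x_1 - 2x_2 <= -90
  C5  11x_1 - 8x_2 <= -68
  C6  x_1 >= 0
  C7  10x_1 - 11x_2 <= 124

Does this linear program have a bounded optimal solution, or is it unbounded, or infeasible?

The boundaries -3x_1 - 8x_2 = 68 and x_2 = 0 meet at (-68/3, 0), but that point violates x_1 ≥ 0. Every candidate vertex is excluded by some other constraint, so the feasible region is empty.

infeasible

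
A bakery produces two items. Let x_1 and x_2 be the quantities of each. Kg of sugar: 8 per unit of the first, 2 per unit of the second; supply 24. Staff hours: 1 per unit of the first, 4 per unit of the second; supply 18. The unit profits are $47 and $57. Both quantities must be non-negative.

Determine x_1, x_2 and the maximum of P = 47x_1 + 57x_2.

Corner points and P = 47x_1 + 57x_2:
  (0, 0) → P = 0
  (0, 9/2) → P = 513/2
  (3, 0) → P = 141
  (2, 4) → P = 322

x_1 = 2, x_2 = 4, maximum P = 322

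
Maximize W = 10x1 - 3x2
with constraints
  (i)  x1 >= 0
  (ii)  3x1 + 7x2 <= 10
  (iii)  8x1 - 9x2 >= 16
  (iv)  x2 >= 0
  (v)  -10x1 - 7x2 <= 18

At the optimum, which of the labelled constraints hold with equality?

Corner points and W = 10x1 - 3x2:
  (202/83, 32/83) → W = 1924/83
  (10/3, 0) → W = 100/3
  (2, 0) → W = 20

The maximum is at (10/3, 0). Substituting into each constraint, equality holds for (ii) and (iv); the remaining constraints have slack.

(ii) and (iv)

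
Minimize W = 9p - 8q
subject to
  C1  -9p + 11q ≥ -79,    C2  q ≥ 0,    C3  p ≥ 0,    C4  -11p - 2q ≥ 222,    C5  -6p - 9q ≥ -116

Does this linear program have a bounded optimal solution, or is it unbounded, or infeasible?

infeasible

The boundaries -9p + 11q = -79 and q = 0 meet at (79/9, 0), but that point violates -11p - 2q ≥ 222. Every candidate vertex is excluded by some other constraint, so the feasible region is empty.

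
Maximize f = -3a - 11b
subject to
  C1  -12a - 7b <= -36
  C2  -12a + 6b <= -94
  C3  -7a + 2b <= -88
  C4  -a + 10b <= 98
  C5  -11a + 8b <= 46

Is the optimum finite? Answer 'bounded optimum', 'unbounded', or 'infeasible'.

unbounded

From the feasible point (688/73, -804/73), moving in the direction (7, -12) keeps every constraint satisfied while f increases without bound.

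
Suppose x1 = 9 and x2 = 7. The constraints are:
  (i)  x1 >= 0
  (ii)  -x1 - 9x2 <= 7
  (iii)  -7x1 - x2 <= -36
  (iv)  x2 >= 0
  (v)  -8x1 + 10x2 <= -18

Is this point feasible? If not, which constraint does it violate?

not feasible — violates (v)

Constraint (v): -8x1 + 10x2 = -2, which is not ≤ -18. All other constraints are satisfied.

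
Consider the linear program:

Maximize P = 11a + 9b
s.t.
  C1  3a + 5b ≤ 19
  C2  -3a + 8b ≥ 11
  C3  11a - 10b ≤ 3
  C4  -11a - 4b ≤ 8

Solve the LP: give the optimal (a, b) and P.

a = 41/17, b = 40/17, maximum P = 811/17

At the optimal vertex, 3a + 5b = 19 and 11a - 10b = 3.
Solving simultaneously gives a = 41/17, b = 40/17.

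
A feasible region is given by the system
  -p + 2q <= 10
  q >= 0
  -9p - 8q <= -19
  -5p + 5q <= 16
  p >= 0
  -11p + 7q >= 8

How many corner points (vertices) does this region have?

4

Of the 15 pairwise boundary intersections, those satisfying every inequality are:
  (18/5, 34/5)
  (0, 19/8)
  (69/151, 281/151)
  (0, 16/5)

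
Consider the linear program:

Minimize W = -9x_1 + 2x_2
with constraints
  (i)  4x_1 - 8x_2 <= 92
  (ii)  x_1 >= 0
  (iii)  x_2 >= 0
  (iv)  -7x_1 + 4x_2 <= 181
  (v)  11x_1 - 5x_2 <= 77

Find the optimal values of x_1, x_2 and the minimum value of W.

Extreme points and W = -9x_1 + 2x_2:
  (0, 0) → W = 0
  (0, 181/4) → W = 181/2
  (7, 0) → W = -63
  (1213/9, 2530/9) → W = -5857/9

x_1 = 1213/9, x_2 = 2530/9, minimum W = -5857/9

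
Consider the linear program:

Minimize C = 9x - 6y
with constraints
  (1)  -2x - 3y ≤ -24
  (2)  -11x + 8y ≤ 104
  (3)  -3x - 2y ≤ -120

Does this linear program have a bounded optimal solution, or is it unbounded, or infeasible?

Feasible corners and C = 9x - 6y:
  (312/5, -168/5) → C = 3816/5
  (376/23, 816/23) → C = -1512/23
The feasible region has finitely many vertices and no improving ray; the minimum is -1512/23 at (376/23, 816/23).

bounded optimum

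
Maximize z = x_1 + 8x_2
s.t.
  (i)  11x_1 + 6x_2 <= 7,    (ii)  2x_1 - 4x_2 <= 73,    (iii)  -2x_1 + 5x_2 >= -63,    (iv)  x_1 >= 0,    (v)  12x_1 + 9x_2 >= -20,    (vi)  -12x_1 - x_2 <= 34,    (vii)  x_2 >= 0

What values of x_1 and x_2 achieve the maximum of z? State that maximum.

x_1 = 0, x_2 = 7/6, maximum z = 28/3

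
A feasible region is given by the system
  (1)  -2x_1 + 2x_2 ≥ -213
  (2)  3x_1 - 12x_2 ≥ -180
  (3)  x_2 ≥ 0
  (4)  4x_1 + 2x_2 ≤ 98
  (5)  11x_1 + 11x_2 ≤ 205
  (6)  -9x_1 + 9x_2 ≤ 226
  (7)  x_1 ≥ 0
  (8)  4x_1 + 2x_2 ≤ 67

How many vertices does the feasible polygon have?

The feasible vertices (each the meet of two boundaries and inside every other half-plane) are:
  (32/11, 173/11)
  (0, 15)
  (0, 0)
  (67/4, 0)
  (327/22, 83/22)

5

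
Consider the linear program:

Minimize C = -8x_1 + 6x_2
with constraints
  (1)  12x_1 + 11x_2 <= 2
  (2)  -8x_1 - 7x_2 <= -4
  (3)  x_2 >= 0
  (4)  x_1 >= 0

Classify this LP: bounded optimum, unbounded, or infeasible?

The boundaries 12x_1 + 11x_2 = 2 and -8x_1 - 7x_2 = -4 meet at (15/2, -8), but that point violates x_2 ≥ 0. Every candidate vertex is excluded by some other constraint, so the feasible region is empty.

infeasible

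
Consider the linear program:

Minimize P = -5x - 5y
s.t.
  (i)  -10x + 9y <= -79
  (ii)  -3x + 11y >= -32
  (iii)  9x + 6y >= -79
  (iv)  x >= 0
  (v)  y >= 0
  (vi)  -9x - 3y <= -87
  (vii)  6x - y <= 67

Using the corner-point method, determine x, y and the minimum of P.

x = 131/11, y = 49/11, minimum P = -900/11

Extreme points and P = -5x - 5y:
  (340/37, 53/37) → P = -1965/37
  (131/11, 49/11) → P = -900/11
  (32/3, 0) → P = -160/3
  (235/21, 1/7) → P = -170/3
  (29/3, 0) → P = -145/3

The binding constraints are -10x + 9y = -79 and 6x - y = 67.
Solving simultaneously gives x = 131/11, y = 49/11.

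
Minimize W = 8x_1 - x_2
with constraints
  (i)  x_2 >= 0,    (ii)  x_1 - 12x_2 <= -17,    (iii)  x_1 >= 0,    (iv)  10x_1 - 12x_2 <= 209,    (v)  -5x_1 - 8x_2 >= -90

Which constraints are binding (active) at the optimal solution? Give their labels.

(iii) and (v)

Corner points and W = 8x_1 - x_2:
  (0, 17/12) → W = -17/12
  (236/17, 175/68) → W = 7377/68
  (0, 45/4) → W = -45/4

The minimum is at (0, 45/4). Substituting into each constraint, equality holds for (iii) and (v); the remaining constraints have slack.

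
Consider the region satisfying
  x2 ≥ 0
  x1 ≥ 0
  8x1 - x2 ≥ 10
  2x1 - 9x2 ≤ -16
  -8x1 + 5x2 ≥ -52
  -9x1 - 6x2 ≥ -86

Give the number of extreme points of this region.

3

The feasible vertices (each the meet of two boundaries and inside every other half-plane) are:
  (53/35, 74/35)
  (146/57, 598/57)
  (226/31, 316/93)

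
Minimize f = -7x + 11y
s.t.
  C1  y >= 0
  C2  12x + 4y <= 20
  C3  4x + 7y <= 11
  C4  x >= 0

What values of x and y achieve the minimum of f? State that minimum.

x = 5/3, y = 0, minimum f = -35/3

Vertices and f = -7x + 11y:
  (5/3, 0) → f = -35/3
  (0, 0) → f = 0
  (24/17, 13/17) → f = -25/17
  (0, 11/7) → f = 121/7

The binding constraints are y = 0 and 12x + 4y = 20.
Solving simultaneously gives x = 5/3, y = 0.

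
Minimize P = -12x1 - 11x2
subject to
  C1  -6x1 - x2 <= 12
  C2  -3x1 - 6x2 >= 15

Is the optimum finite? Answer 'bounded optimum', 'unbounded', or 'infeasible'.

From the feasible point (-19/11, -18/11), moving in the direction (6, -3) keeps every constraint satisfied while P decreases without bound.

unbounded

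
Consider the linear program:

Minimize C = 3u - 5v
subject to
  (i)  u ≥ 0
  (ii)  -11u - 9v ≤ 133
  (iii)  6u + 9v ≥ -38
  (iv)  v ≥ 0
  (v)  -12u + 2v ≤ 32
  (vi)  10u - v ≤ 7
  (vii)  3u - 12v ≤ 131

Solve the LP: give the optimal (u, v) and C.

Feasible corners and C = 3u - 5v:
  (0, 0) → C = 0
  (0, 16) → C = -80
  (7/10, 0) → C = 21/10
  (23/4, 101/2) → C = -941/4

At the optimal vertex, -12u + 2v = 32 and 10u - v = 7.
Solving simultaneously gives u = 23/4, v = 101/2.

u = 23/4, v = 101/2, minimum C = -941/4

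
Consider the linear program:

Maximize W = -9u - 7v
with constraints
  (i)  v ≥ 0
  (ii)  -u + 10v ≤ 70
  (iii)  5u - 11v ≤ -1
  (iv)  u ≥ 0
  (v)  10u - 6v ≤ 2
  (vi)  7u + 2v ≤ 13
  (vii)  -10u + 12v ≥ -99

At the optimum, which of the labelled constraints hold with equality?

Vertices and W = -9u - 7v:
  (0, 1/11) → W = -7/11
  (7/20, 1/4) → W = -49/10
  (0, 13/2) → W = -91/2
  (41/31, 58/31) → W = -25

The maximum is at (0, 1/11). Substituting into each constraint, equality holds for (iii) and (iv); the remaining constraints have slack.

(iii) and (iv)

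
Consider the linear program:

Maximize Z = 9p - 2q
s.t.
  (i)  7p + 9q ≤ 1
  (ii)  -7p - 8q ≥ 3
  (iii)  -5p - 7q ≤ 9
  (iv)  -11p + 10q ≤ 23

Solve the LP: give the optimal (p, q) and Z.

Extreme points and Z = 9p - 2q:
  (17/3, -16/3) → Z = 185/3
  (-107/79, 64/79) → Z = -1091/79
  (-251/127, 16/127) → Z = -2291/127

p = 17/3, q = -16/3, maximum Z = 185/3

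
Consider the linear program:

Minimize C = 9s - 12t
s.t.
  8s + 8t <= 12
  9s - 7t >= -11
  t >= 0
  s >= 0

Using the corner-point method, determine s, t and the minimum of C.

s = 0, t = 3/2, minimum C = -18

Extreme points and C = 9s - 12t:
  (3/2, 0) → C = 27/2
  (0, 3/2) → C = -18
  (0, 0) → C = 0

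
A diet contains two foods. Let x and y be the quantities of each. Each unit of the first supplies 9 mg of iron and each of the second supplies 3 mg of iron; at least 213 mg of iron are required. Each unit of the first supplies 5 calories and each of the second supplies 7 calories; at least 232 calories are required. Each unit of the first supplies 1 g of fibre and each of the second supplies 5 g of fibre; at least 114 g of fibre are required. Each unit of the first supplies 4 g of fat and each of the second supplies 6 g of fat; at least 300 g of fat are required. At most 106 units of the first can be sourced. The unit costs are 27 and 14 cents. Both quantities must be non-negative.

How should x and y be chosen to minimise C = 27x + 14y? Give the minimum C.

Feasible corners and C = 27x + 14y:
  (0, 71) → C = 994
  (9, 44) → C = 859
  (408/7, 78/7) → C = 12108/7
  (106, 8/5) → C = 14422/5
The feasible region is unbounded (it extends along (0, 1)), but C strictly increases along every unbounded feasible direction, so there is no improving ray and the minimum is attained at a vertex.

x = 9, y = 44, minimum C = 859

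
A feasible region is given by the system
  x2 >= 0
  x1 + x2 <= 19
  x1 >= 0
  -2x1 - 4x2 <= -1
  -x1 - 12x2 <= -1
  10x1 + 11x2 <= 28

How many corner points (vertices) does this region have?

Of the 15 pairwise boundary intersections, those satisfying every inequality are:
  (1, 0)
  (14/5, 0)
  (0, 1/4)
  (0, 28/11)
  (2/5, 1/20)

5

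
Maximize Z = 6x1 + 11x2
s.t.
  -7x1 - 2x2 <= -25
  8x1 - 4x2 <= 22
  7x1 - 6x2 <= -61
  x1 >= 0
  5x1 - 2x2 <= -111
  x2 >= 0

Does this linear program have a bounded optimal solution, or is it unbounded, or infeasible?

From the feasible point (0, 111/2), moving in the direction (0, 1) keeps every constraint satisfied while Z increases without bound.

unbounded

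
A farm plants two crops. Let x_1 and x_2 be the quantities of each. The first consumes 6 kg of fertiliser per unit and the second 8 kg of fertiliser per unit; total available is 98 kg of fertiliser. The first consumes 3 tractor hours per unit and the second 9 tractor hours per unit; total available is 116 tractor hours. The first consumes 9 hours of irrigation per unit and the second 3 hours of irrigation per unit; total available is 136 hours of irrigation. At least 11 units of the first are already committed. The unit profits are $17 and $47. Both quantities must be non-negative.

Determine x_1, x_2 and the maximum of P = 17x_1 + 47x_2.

x_1 = 11, x_2 = 4, maximum P = 375

Corner points and P = 17x_1 + 47x_2:
  (136/9, 0) → P = 2312/9
  (11, 0) → P = 187
  (397/27, 11/9) → P = 8300/27
  (11, 4) → P = 375

The optimum lies where 6x_1 + 8x_2 = 98 and x_1 = 11.
Solving simultaneously gives x_1 = 11, x_2 = 4.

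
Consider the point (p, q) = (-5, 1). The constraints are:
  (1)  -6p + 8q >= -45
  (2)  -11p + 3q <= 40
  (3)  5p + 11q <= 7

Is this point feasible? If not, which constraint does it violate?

not feasible — violates (2)

Constraint (2): -11p + 3q = 58, which is not ≤ 40. All other constraints are satisfied.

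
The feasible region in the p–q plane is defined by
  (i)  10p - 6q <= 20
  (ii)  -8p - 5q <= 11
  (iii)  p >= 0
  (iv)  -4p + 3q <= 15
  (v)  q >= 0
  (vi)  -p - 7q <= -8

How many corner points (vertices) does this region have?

Pairwise boundary intersections that survive every other constraint:
  (25, 115/3)
  (47/19, 15/19)
  (0, 5)
  (0, 8/7)

4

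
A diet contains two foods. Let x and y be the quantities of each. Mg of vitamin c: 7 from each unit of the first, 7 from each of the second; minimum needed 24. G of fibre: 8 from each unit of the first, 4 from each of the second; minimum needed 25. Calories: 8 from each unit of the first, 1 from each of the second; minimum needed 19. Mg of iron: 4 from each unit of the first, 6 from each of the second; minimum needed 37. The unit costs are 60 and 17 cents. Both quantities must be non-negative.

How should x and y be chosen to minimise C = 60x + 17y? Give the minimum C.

x = 7/4, y = 5, minimum C = 190

Feasible corners and C = 60x + 17y:
  (0, 19) → C = 323
  (37/4, 0) → C = 555
  (7/4, 5) → C = 190
The feasible region is unbounded (it extends along (0, 1), (1, 0)), but C strictly increases along every unbounded feasible direction, so there is no improving ray and the minimum is attained at a vertex.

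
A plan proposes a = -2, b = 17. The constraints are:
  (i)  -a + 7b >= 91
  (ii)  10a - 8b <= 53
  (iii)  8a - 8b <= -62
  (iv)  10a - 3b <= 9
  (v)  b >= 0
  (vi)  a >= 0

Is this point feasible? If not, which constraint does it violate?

not feasible — violates (vi)

Constraint (vi): a = -2, which is not ≥ 0. All other constraints are satisfied.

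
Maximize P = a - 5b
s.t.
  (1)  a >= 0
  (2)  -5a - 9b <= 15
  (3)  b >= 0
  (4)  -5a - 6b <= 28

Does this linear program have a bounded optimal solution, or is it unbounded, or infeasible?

From the feasible point (0, 0), moving in the direction (1, 0) keeps every constraint satisfied while P increases without bound.

unbounded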